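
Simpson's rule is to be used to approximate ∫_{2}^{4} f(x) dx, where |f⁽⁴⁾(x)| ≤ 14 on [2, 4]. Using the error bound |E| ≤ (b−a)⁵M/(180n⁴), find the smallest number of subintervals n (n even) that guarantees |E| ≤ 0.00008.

14

Need 448/(180n⁴) ≤ 0.00008.
n⁴ ≥ 448/(180·0.00008) = 31111.1 ⇒ n ≥ 13.2809, so the smallest even n is 14. (n must be even for Simpson's rule.)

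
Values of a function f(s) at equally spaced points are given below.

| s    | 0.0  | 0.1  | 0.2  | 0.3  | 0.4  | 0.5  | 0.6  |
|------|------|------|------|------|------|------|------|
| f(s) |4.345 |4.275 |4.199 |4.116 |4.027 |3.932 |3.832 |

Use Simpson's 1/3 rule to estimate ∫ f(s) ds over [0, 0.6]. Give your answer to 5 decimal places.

2.46403

h = 0.1, n = 6.
(h/3)·[y₀ + 4y₁ + 2y₂ + 4y₃ + 2y₄ + 4y₅ + y₆] = 0.033333·(73.921) = 2.46403.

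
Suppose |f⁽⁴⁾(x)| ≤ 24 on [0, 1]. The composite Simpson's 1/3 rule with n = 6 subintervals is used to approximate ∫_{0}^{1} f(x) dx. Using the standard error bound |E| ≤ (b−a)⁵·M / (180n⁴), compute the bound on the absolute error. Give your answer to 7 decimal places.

0.0001029

|E| ≤ (1)⁵·24 / (180·6⁴) = 24/233280 = 0.0001029.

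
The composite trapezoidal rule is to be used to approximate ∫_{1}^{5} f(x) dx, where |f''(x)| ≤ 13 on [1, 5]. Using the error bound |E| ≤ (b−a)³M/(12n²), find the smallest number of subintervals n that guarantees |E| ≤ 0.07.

32

Need 832/(12n²) ≤ 0.07.
n² ≥ 832/(12·0.07) = 990.476 ⇒ n ≥ 31.4718, so the smallest n is 32.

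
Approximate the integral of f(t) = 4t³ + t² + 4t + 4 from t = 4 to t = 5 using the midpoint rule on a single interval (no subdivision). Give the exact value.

M = (b−a)·f(4.5) = 1·(406.75) = 406.75.

406.75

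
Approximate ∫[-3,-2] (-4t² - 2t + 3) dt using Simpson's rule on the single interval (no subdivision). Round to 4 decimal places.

-17.3333

S = (b−a)/6 · [f(-3) + 4f(-2.5) + f(-2)] = 0.166667·[(-27) + 4·(-17) + (-9)] = -17.3333.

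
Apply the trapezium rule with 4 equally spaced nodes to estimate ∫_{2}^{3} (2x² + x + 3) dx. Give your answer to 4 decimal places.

h = (3 − 2)/3 = 0.333333.
Nodes x₀,…,x₃ = 2, 2.333333, 2.666667, 3.
f(x) = 2x² + x + 3: f₀=13, f₁=16.222222, f₂=19.888889, f₃=24.
(h/2)·[f₀ + 2f₁ + 2f₂ + f₃] = 0.166667·(109.222222) = 18.2037.

18.2037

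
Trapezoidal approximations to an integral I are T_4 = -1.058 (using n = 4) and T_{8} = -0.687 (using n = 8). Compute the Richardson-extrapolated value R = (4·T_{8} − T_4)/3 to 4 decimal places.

R = (4·T_{8} − T_4) / 3 = (4·(-0.687) − (-1.058))/3 = (-1.690)/3 = -0.5633.

-0.5633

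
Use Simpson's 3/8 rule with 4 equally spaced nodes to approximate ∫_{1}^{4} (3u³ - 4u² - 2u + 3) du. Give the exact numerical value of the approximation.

h = (4 − 1)/3 = 1.
Nodes u₀,…,u₃ = 1, 2, 3, 4.
f(u) = 3u³ - 4u² - 2u + 3: f₀=0, f₁=7, f₂=42, f₃=123.
(3h/8)·[f₀ + 3f₁ + 3f₂ + f₃] = 0.375·(270) = 101.25.

101.25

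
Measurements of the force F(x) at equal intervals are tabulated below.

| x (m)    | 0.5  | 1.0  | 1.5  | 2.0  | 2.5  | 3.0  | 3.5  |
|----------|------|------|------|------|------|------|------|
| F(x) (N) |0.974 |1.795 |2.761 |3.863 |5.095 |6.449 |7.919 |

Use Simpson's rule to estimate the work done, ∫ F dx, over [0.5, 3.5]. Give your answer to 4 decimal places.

h = 0.5, n = 6.
(h/3)·[y₀ + 4y₁ + 2y₂ + 4y₃ + 2y₄ + 4y₅ + y₆] = 0.166667·(73.033) = 12.1722.

12.1722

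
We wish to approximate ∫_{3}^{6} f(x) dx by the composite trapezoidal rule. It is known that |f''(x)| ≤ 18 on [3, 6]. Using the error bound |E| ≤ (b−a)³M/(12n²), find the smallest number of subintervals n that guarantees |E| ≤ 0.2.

Need 486/(12n²) ≤ 0.2.
n² ≥ 486/(12·0.2) = 202.5 ⇒ n ≥ 14.2302, so the smallest n is 15.

15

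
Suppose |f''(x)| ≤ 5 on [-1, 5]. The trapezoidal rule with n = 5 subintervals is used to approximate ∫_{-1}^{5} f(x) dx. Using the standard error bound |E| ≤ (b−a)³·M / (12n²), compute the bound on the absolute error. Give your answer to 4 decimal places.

3.6000

|E| ≤ (6)³·5 / (12·5²) = 1080/300 = 3.6000.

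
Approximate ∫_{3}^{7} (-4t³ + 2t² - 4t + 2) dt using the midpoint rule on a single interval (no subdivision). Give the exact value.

-1872

M = (b−a)·f(5) = 4·(-468) = -1872.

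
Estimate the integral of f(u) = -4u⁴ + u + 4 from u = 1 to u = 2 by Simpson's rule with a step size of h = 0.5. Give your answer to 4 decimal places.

-19.3333

h = (2 − 1)/2 = 0.5.
Nodes u₀,…,u₂ = 1, 1.5, 2.
f(u) = -4u⁴ + u + 4: f₀=1, f₁=-14.75, f₂=-58.
(h/3)·[f₀ + 4f₁ + f₂] = 0.166667·(-116) = -19.3333.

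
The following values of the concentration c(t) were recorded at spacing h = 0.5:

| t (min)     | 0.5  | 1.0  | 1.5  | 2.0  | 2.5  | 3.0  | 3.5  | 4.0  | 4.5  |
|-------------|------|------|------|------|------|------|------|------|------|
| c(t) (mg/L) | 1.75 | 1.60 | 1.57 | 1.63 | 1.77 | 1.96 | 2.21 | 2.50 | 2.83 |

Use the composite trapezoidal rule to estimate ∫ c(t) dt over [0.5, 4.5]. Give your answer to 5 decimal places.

h = 0.5, n = 8.
(h/2)·[y₀ + 2y₁ + 2y₂ + 2y₃ + 2y₄ + 2y₅ + 2y₆ + 2y₇ + y₈] = 0.25·(31.06) = 7.76500.

7.76500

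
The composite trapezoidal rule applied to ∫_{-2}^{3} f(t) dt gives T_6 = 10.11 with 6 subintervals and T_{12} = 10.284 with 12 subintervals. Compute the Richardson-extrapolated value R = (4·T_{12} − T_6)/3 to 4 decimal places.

R = (4·T_{12} − T_6) / 3 = (4·10.284 − 10.11)/3 = (31.026)/3 = 10.3420.

10.3420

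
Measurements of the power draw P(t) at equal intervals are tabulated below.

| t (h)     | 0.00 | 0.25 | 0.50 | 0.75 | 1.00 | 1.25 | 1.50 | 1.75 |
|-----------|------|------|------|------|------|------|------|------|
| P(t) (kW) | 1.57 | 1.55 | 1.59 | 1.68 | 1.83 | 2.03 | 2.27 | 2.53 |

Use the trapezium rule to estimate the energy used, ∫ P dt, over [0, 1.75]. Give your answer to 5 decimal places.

h = 0.25, n = 7.
(h/2)·[y₀ + 2y₁ + 2y₂ + 2y₃ + 2y₄ + 2y₅ + 2y₆ + y₇] = 0.125·(26.00) = 3.25000.

3.25000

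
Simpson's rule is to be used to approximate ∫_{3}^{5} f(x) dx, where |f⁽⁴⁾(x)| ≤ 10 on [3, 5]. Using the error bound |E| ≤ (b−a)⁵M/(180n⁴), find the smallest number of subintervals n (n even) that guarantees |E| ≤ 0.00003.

Need 320/(180n⁴) ≤ 0.00003.
n⁴ ≥ 320/(180·0.00003) = 59259.3 ⇒ n ≥ 15.6023, so the smallest even n is 16. (n must be even for Simpson's rule.)

16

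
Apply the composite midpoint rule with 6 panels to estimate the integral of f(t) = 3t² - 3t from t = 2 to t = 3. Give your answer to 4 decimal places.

11.4931

h = (3 − 2)/6 = 0.166667.
Midpoints m₁,…,m₆ = 2.083333, 2.25, 2.416667, 2.583333, 2.75, 2.916667.
f(m₁)=6.770833, f(m₂)=8.4375, f(m₃)=10.270833, f(m₄)=12.270833, f(m₅)=14.4375, f(m₆)=16.770833.
h·[f(m₁) + f(m₂) + f(m₃) + f(m₄) + f(m₅) + f(m₆)] = 0.166667·(68.958333) = 11.4931.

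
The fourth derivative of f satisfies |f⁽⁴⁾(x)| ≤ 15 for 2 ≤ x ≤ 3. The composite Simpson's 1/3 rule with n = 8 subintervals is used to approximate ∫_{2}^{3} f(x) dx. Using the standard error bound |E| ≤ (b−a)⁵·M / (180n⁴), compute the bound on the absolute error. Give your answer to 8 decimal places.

0.00002035

|E| ≤ (1)⁵·15 / (180·8⁴) = 15/737280 = 0.00002035.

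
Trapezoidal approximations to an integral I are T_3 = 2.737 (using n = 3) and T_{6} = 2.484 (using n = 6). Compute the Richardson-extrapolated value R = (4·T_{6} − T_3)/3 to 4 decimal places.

R = (4·T_{6} − T_3) / 3 = (4·2.484 − 2.737)/3 = (7.199)/3 = 2.3997.

2.3997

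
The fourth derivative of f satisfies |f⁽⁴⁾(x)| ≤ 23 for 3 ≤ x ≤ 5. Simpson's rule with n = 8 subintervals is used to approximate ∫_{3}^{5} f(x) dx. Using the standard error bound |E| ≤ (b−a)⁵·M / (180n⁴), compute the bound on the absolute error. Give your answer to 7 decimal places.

0.0009983

|E| ≤ (2)⁵·23 / (180·8⁴) = 736/737280 = 0.0009983.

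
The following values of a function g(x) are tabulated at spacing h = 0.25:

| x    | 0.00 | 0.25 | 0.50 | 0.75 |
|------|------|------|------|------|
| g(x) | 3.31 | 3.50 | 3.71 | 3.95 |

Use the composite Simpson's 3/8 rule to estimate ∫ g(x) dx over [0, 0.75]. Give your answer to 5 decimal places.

2.70844

h = 0.25, n = 3.
(3h/8)·[y₀ + 3y₁ + 3y₂ + y₃] = 0.09375·(28.89) = 2.70844.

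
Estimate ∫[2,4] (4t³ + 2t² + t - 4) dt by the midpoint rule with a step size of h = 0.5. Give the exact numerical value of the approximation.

273.75

h = (4 − 2)/4 = 0.5.
Midpoints m₁,…,m₄ = 2.25, 2.75, 3.25, 3.75.
f(m₁)=53.9375, f(m₂)=97.0625, f(m₃)=157.6875, f(m₄)=238.8125.
h·[f(m₁) + f(m₂) + f(m₃) + f(m₄)] = 0.5·(547.5) = 273.75.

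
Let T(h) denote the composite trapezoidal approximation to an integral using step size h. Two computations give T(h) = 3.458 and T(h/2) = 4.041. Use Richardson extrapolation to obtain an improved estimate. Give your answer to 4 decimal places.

4.2353

R = (4·T(h/2) − T(h)) / 3 = (4·4.041 − 3.458)/3 = (12.706)/3 = 4.2353.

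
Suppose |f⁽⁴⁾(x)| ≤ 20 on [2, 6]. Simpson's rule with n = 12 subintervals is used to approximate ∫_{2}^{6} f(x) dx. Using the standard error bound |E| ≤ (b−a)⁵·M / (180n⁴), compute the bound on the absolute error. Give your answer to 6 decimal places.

|E| ≤ (4)⁵·20 / (180·12⁴) = 20480/3732480 = 0.005487.

0.005487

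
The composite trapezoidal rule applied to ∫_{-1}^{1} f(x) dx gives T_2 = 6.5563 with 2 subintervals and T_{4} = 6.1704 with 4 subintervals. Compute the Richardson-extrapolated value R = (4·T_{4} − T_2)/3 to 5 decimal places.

R = (4·T_{4} − T_2) / 3 = (4·6.1704 − 6.5563)/3 = (18.1253)/3 = 6.04177.

6.04177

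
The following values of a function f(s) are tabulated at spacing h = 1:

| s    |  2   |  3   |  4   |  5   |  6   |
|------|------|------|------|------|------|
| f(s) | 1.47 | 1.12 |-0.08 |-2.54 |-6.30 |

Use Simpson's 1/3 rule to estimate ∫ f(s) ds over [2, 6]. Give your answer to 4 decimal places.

-3.5567

h = 1, n = 4.
(h/3)·[y₀ + 4y₁ + 2y₂ + 4y₃ + y₄] = 0.333333·(-10.67) = -3.5567.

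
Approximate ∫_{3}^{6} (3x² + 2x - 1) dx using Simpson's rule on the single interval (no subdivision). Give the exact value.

213

S = (b−a)/6 · [f(3) + 4f(4.5) + f(6)] = 0.5·[32 + 4·68.75 + 119] = 213.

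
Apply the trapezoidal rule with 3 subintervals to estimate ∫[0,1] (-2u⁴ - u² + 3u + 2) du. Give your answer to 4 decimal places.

2.6749

h = (1 − 0)/3 = 0.333333.
Nodes u₀,…,u₃ = 0, 0.333333, 0.666667, 1.
f(u) = -2u⁴ - u² + 3u + 2: f₀=2, f₁=2.864198, f₂=3.160494, f₃=2.
(h/2)·[f₀ + 2f₁ + 2f₂ + f₃] = 0.166667·(16.049383) = 2.6749.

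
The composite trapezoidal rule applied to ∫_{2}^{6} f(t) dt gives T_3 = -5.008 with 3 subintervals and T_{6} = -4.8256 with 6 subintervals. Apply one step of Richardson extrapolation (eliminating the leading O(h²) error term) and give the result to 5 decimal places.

R = (4·T_{6} − T_3) / 3 = (4·(-4.8256) − (-5.008))/3 = (-14.2944)/3 = -4.76480.

-4.76480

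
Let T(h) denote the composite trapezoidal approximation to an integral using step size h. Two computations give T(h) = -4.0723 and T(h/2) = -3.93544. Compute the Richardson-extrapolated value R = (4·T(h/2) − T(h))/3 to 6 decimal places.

R = (4·T(h/2) − T(h)) / 3 = (4·(-3.93544) − (-4.0723))/3 = (-11.66946)/3 = -3.889820.

-3.889820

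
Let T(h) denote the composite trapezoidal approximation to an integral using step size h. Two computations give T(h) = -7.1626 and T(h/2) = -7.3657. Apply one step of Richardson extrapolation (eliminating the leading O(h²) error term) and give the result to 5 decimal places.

R = (4·T(h/2) − T(h)) / 3 = (4·(-7.3657) − (-7.1626))/3 = (-22.3002)/3 = -7.43340.

-7.43340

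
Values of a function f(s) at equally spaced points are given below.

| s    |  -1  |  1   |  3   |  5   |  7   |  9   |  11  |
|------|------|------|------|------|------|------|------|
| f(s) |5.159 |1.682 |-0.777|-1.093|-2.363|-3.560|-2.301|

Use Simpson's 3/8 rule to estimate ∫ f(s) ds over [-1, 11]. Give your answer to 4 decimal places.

-10.7865

h = 2, n = 6.
(3h/8)·[y₀ + 3y₁ + 3y₂ + 2y₃ + 3y₄ + 3y₅ + y₆] = 0.75·(-14.382) = -10.7865.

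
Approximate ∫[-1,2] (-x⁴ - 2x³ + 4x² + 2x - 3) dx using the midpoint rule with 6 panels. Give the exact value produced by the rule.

-7.79296875

h = (2 − (-1))/6 = 0.5.
Midpoints m₁,…,m₆ = -0.75, -0.25, 0.25, 0.75, 1.25, 1.75.
f(m₁)=-1.72265625, f(m₂)=-3.22265625, f(m₃)=-2.28515625, f(m₄)=-0.41015625, f(m₅)=-0.59765625, f(m₆)=-7.34765625.
h·[f(m₁) + f(m₂) + f(m₃) + f(m₄) + f(m₅) + f(m₆)] = 0.5·(-15.5859375) = -7.79296875.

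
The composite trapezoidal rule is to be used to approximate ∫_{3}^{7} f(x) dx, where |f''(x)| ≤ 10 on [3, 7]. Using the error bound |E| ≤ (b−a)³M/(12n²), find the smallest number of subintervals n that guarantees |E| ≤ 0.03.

43

Need 640/(12n²) ≤ 0.03.
n² ≥ 640/(12·0.03) = 1777.78 ⇒ n ≥ 42.1637, so the smallest n is 43.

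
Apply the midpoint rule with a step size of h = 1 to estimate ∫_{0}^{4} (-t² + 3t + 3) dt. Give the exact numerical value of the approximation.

15

h = (4 − 0)/4 = 1.
Midpoints m₁,…,m₄ = 0.5, 1.5, 2.5, 3.5.
f(m₁)=4.25, f(m₂)=5.25, f(m₃)=4.25, f(m₄)=1.25.
h·[f(m₁) + f(m₂) + f(m₃) + f(m₄)] = 1·(15) = 15.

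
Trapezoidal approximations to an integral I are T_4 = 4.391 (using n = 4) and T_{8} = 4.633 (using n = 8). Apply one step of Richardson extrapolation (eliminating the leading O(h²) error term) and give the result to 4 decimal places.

R = (4·T_{8} − T_4) / 3 = (4·4.633 − 4.391)/3 = (14.141)/3 = 4.7137.

4.7137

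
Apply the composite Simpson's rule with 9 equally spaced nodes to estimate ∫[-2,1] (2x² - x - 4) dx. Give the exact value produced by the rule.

-4.5

h = (1 − (-2))/8 = 0.375.
Nodes x₀,…,x₈ = -2, -1.625, -1.25, -0.875, -0.5, -0.125, 0.25, 0.625, 1.
f(x) = 2x² - x - 4: f₀=6, f₁=2.90625, f₂=0.375, f₃=-1.59375, f₄=-3, f₅=-3.84375, f₆=-4.125, f₇=-3.84375, f₈=-3.
(h/3)·[f₀ + 4f₁ + 2f₂ + 4f₃ + 2f₄ + 4f₅ + 2f₆ + 4f₇ + f₈] = 0.125·(-36) = -4.5.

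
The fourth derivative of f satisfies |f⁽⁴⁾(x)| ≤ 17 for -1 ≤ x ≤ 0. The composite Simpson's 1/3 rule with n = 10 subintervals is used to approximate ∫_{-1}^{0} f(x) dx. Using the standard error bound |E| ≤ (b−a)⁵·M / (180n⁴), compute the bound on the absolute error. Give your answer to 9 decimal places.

|E| ≤ (1)⁵·17 / (180·10⁴) = 17/1800000 = 0.000009444.

0.000009444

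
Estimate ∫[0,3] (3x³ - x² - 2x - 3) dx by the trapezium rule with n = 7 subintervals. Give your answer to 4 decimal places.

34.8980

h = (3 − 0)/7 = 0.428571.
Nodes x₀,…,x₇ = 0, 0.428571, 0.857143, 1.285714, 1.714286, 2.142857, 2.571429, 3.
f(x) = 3x³ - x² - 2x - 3: f₀=-3, f₁=-3.804665, f₂=-3.559767, f₃=-0.848397, f₄=5.746356, f₅=17.641399, f₆=36.253644, f₇=63.
(h/2)·[f₀ + 2f₁ + 2f₂ + 2f₃ + 2f₄ + 2f₅ + 2f₆ + f₇] = 0.214286·(162.857143) = 34.8980.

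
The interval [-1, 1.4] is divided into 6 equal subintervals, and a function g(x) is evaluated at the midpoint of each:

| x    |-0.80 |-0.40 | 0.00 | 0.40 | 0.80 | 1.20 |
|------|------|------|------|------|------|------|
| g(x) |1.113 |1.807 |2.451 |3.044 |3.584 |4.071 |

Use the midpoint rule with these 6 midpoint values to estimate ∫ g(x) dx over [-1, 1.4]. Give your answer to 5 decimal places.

6.42800

h = 0.4, n = 6.
h·[y(m₁) + y(m₂) + y(m₃) + y(m₄) + y(m₅) + y(m₆)] = 0.4·(16.070) = 6.42800.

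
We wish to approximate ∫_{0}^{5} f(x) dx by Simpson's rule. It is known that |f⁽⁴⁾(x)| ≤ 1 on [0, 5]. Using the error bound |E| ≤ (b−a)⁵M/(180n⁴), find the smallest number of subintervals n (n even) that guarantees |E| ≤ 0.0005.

Need 3125/(180n⁴) ≤ 0.0005.
n⁴ ≥ 3125/(180·0.0005) = 34722.2 ⇒ n ≥ 13.6506, so the smallest even n is 14. (n must be even for Simpson's rule.)

14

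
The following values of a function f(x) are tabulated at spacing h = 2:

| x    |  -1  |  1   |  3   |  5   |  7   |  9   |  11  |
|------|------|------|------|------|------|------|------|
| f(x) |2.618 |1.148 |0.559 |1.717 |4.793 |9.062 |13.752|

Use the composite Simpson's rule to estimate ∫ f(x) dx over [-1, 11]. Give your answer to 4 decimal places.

h = 2, n = 6.
(h/3)·[y₀ + 4y₁ + 2y₂ + 4y₃ + 2y₄ + 4y₅ + y₆] = 0.666667·(74.782) = 49.8547.

49.8547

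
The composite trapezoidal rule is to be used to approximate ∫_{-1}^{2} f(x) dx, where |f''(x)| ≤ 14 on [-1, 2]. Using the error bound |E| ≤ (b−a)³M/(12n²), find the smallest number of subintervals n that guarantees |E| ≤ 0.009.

Need 378/(12n²) ≤ 0.009.
n² ≥ 378/(12·0.009) = 3500 ⇒ n ≥ 59.1608, so the smallest n is 60.

60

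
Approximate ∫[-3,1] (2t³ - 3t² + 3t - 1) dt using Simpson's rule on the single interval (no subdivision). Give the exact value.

S = (b−a)/6 · [f(-3) + 4f(-1) + f(1)] = 0.666667·[(-91) + 4·(-9) + 1] = -84.

-84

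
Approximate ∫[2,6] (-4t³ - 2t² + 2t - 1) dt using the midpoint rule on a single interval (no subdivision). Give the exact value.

-1124

M = (b−a)·f(4) = 4·(-281) = -1124.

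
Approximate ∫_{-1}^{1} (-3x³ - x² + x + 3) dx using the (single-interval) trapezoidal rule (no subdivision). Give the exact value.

T = (b−a)/2 · [f(-1) + f(1)] = 1·[4 + 0] = 4.

4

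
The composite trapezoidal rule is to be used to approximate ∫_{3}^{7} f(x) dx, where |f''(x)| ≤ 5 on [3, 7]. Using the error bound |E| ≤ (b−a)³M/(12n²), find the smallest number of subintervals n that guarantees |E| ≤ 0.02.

37

Need 320/(12n²) ≤ 0.02.
n² ≥ 320/(12·0.02) = 1333.33 ⇒ n ≥ 36.5148, so the smallest n is 37.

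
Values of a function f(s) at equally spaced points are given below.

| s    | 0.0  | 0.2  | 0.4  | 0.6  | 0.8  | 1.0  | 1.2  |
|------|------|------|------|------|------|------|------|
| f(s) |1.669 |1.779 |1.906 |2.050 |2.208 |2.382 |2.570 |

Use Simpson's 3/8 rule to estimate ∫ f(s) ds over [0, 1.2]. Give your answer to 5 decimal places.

2.48730

h = 0.2, n = 6.
(3h/8)·[y₀ + 3y₁ + 3y₂ + 2y₃ + 3y₄ + 3y₅ + y₆] = 0.075·(33.164) = 2.48730.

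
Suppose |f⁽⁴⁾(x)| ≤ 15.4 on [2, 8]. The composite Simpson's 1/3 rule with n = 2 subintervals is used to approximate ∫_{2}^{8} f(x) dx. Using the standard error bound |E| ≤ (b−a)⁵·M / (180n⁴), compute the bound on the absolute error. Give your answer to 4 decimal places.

41.5800

|E| ≤ (6)⁵·15.4 / (180·2⁴) = 119750.4/2880 = 41.5800.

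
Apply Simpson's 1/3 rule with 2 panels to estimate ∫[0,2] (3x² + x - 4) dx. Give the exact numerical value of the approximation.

2

h = (2 − 0)/2 = 1.
Nodes x₀,…,x₂ = 0, 1, 2.
f(x) = 3x² + x - 4: f₀=-4, f₁=0, f₂=10.
(h/3)·[f₀ + 4f₁ + f₂] = 0.333333·(6) = 2.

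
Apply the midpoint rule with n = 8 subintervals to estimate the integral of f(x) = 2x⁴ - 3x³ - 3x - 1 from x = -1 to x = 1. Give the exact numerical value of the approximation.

-1.2412109375

h = (1 − (-1))/8 = 0.25.
Midpoints m₁,…,m₈ = -0.875, -0.625, -0.375, -0.125, 0.125, 0.375, 0.625, 0.875.
f(m₁)=4.80712890625, f(m₂)=1.91259765625, f(m₃)=0.32275390625, f(m₄)=-0.61865234375, f(m₅)=-1.38037109375, f(m₆)=-2.24365234375, f(m₇)=-3.30224609375, f(m₈)=-4.46240234375.
h·[f(m₁) + f(m₂) + f(m₃) + f(m₄) + f(m₅) + f(m₆) + f(m₇) + f(m₈)] = 0.25·(-4.96484375) = -1.2412109375.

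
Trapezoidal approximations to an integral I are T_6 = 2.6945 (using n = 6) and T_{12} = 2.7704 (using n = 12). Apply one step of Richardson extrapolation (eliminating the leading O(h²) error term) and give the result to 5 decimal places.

2.79570

R = (4·T_{12} − T_6) / 3 = (4·2.7704 − 2.6945)/3 = (8.3871)/3 = 2.79570.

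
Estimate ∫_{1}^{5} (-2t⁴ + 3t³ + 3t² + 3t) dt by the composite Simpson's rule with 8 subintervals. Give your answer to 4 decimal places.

h = (5 − 1)/8 = 0.5.
Nodes t₀,…,t₈ = 1, 1.5, 2, 2.5, 3, 3.5, 4, 4.5, 5.
f(t) = -2t⁴ + 3t³ + 3t² + 3t: f₀=7, f₁=11.25, f₂=10, f₃=-5, f₄=-45, f₅=-124.25, f₆=-260, f₇=-472.5, f₈=-785.
(h/3)·[f₀ + 4f₁ + 2f₂ + 4f₃ + 2f₄ + 4f₅ + 2f₆ + 4f₇ + f₈] = 0.166667·(-3730) = -621.6667.

-621.6667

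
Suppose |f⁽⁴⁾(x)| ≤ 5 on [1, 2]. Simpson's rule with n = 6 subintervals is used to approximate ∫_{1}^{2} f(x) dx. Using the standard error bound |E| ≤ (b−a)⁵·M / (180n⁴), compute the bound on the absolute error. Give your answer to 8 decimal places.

|E| ≤ (1)⁵·5 / (180·6⁴) = 5/233280 = 0.00002143.

0.00002143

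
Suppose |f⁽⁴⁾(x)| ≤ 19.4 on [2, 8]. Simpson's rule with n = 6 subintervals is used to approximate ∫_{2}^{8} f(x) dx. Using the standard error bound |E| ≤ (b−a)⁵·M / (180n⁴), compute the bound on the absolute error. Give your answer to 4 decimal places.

|E| ≤ (6)⁵·19.4 / (180·6⁴) = 150854.4/233280 = 0.6467.

0.6467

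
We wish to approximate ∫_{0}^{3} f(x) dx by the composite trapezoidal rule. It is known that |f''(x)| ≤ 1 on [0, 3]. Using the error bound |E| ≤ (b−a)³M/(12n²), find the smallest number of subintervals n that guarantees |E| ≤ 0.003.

28

Need 27/(12n²) ≤ 0.003.
n² ≥ 27/(12·0.003) = 750 ⇒ n ≥ 27.3861, so the smallest n is 28.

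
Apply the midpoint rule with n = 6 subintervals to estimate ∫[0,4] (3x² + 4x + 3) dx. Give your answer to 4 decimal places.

107.5556

h = (4 − 0)/6 = 0.666667.
Midpoints m₁,…,m₆ = 0.333333, 1, 1.666667, 2.333333, 3, 3.666667.
f(m₁)=4.666667, f(m₂)=10, f(m₃)=18, f(m₄)=28.666667, f(m₅)=42, f(m₆)=58.
h·[f(m₁) + f(m₂) + f(m₃) + f(m₄) + f(m₅) + f(m₆)] = 0.666667·(161.333333) = 107.5556.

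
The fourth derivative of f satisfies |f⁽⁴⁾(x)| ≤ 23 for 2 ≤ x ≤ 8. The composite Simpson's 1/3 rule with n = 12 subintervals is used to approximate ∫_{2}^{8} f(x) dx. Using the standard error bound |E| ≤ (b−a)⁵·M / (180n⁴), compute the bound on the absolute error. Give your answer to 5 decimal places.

0.04792

|E| ≤ (6)⁵·23 / (180·12⁴) = 178848/3732480 = 0.04792.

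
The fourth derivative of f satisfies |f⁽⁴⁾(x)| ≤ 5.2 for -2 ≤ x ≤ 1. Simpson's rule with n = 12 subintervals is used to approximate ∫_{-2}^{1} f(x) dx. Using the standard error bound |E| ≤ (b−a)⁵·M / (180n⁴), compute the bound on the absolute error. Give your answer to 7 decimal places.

0.0003385

|E| ≤ (3)⁵·5.2 / (180·12⁴) = 1263.6/3732480 = 0.0003385.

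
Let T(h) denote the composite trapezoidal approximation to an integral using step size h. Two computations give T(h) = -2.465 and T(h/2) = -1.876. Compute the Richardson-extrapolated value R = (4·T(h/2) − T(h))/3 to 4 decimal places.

-1.6797

R = (4·T(h/2) − T(h)) / 3 = (4·(-1.876) − (-2.465))/3 = (-5.039)/3 = -1.6797.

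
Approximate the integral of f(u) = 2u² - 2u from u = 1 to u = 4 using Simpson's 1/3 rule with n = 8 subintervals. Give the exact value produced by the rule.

h = (4 − 1)/8 = 0.375.
Nodes u₀,…,u₈ = 1, 1.375, 1.75, 2.125, 2.5, 2.875, 3.25, 3.625, 4.
f(u) = 2u² - 2u: f₀=0, f₁=1.03125, f₂=2.625, f₃=4.78125, f₄=7.5, f₅=10.78125, f₆=14.625, f₇=19.03125, f₈=24.
(h/3)·[f₀ + 4f₁ + 2f₂ + 4f₃ + 2f₄ + 4f₅ + 2f₆ + 4f₇ + f₈] = 0.125·(216) = 27.

27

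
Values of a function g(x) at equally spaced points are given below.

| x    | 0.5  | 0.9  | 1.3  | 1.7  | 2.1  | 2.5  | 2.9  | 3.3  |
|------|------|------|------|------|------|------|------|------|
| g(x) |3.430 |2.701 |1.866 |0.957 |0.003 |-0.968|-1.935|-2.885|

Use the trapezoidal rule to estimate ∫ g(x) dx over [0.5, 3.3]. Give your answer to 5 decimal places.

1.15860

h = 0.4, n = 7.
(h/2)·[y₀ + 2y₁ + 2y₂ + 2y₃ + 2y₄ + 2y₅ + 2y₆ + y₇] = 0.2·(5.793) = 1.15860.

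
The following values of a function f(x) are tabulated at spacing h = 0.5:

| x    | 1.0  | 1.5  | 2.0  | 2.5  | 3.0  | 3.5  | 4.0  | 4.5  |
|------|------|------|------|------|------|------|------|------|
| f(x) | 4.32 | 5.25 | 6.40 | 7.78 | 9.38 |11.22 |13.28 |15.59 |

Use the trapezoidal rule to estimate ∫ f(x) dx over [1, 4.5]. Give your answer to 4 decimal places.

31.6325

h = 0.5, n = 7.
(h/2)·[y₀ + 2y₁ + 2y₂ + 2y₃ + 2y₄ + 2y₅ + 2y₆ + y₇] = 0.25·(126.53) = 31.6325.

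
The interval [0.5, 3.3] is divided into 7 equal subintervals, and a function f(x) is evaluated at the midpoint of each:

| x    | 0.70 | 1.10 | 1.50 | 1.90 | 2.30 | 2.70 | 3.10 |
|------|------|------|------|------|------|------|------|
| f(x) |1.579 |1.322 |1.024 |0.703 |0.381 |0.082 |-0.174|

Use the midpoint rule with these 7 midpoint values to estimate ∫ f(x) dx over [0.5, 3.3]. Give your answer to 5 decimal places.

h = 0.4, n = 7.
h·[y(m₁) + y(m₂) + y(m₃) + y(m₄) + y(m₅) + y(m₆) + y(m₇)] = 0.4·(4.917) = 1.96680.

1.96680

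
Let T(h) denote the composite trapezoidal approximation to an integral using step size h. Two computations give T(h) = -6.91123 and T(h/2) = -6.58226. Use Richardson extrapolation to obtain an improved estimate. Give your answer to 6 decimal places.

R = (4·T(h/2) − T(h)) / 3 = (4·(-6.58226) − (-6.91123))/3 = (-19.41781)/3 = -6.472603.

-6.472603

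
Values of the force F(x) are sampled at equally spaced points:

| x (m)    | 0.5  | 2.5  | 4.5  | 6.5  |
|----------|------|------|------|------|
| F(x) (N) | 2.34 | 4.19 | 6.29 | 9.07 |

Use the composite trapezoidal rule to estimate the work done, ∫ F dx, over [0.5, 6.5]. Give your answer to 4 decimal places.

h = 2, n = 3.
(h/2)·[y₀ + 2y₁ + 2y₂ + y₃] = 1·(32.37) = 32.3700.

32.3700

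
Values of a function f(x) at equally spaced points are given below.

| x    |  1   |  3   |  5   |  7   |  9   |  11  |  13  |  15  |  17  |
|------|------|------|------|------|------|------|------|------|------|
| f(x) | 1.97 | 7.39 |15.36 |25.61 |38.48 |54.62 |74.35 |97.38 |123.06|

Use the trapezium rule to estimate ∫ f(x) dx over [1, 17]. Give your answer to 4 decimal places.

h = 2, n = 8.
(h/2)·[y₀ + 2y₁ + 2y₂ + 2y₃ + 2y₄ + 2y₅ + 2y₆ + 2y₇ + y₈] = 1·(751.41) = 751.4100.

751.4100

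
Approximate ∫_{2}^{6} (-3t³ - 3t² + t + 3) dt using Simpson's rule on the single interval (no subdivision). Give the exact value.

S = (b−a)/6 · [f(2) + 4f(4) + f(6)] = 0.666667·[(-31) + 4·(-233) + (-747)] = -1140.

-1140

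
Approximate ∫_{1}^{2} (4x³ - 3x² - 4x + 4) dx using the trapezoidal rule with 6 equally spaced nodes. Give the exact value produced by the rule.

h = (2 − 1)/5 = 0.2.
Nodes x₀,…,x₅ = 1, 1.2, 1.4, 1.6, 1.8, 2.
f(x) = 4x³ - 3x² - 4x + 4: f₀=1, f₁=1.792, f₂=3.496, f₃=6.304, f₄=10.408, f₅=16.
(h/2)·[f₀ + 2f₁ + 2f₂ + 2f₃ + 2f₄ + f₅] = 0.1·(61) = 6.1.

6.1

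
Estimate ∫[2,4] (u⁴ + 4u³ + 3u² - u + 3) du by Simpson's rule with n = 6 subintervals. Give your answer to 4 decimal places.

h = (4 − 2)/6 = 0.333333.
Nodes u₀,…,u₆ = 2, 2.333333, 2.666667, 3, 3.333333, 3.666667, 4.
f(u) = u⁴ + 4u³ + 3u² - u + 3: f₀=61, f₁=97.456790, f₂=148.086420, f₃=216, f₄=304.604938, f₅=417.604938, f₆=559.
(h/3)·[f₀ + 4f₁ + 2f₂ + 4f₃ + 2f₄ + 4f₅ + f₆] = 0.111111·(4449.629630) = 494.4033.

494.4033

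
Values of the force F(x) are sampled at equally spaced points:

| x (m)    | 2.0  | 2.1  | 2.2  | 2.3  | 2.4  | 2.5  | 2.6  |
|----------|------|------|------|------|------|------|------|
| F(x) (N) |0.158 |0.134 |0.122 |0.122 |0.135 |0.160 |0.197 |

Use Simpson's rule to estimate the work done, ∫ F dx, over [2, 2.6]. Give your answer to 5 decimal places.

0.08443

h = 0.1, n = 6.
(h/3)·[y₀ + 4y₁ + 2y₂ + 4y₃ + 2y₄ + 4y₅ + y₆] = 0.033333·(2.533) = 0.08443.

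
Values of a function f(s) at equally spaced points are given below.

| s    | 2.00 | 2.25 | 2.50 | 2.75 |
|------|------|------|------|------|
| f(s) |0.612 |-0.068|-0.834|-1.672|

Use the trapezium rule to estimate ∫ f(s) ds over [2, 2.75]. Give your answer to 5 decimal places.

h = 0.25, n = 3.
(h/2)·[y₀ + 2y₁ + 2y₂ + y₃] = 0.125·(-2.864) = -0.35800.

-0.35800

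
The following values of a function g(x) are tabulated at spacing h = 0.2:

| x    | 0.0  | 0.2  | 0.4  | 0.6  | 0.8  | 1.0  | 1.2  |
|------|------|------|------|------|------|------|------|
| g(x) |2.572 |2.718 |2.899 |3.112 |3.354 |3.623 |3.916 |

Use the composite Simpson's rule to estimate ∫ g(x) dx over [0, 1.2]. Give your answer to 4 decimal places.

3.7871

h = 0.2, n = 6.
(h/3)·[y₀ + 4y₁ + 2y₂ + 4y₃ + 2y₄ + 4y₅ + y₆] = 0.066667·(56.806) = 3.7871.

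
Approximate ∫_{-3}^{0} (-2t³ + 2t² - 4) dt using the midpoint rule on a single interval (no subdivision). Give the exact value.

21.75

M = (b−a)·f(-1.5) = 3·(7.25) = 21.75.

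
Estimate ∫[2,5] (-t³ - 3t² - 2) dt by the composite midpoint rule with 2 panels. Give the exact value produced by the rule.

-267.65625

h = (5 − 2)/2 = 1.5.
Midpoints m₁,…,m₂ = 2.75, 4.25.
f(m₁)=-45.484375, f(m₂)=-132.953125.
h·[f(m₁) + f(m₂)] = 1.5·(-178.4375) = -267.65625.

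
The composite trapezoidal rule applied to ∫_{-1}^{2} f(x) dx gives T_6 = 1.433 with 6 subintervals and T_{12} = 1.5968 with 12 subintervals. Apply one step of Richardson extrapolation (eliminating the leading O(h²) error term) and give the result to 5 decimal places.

1.65140

R = (4·T_{12} − T_6) / 3 = (4·1.5968 − 1.433)/3 = (4.9542)/3 = 1.65140.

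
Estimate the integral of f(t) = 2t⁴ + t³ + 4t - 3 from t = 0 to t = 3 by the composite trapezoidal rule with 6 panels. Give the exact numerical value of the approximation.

h = (3 − 0)/6 = 0.5.
Nodes t₀,…,t₆ = 0, 0.5, 1, 1.5, 2, 2.5, 3.
f(t) = 2t⁴ + t³ + 4t - 3: f₀=-3, f₁=-0.75, f₂=4, f₃=16.5, f₄=45, f₅=100.75, f₆=198.
(h/2)·[f₀ + 2f₁ + 2f₂ + 2f₃ + 2f₄ + 2f₅ + f₆] = 0.25·(526) = 131.5.

131.5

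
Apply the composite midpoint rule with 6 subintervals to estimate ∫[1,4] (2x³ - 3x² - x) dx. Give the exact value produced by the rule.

h = (4 − 1)/6 = 0.5.
Midpoints m₁,…,m₆ = 1.25, 1.75, 2.25, 2.75, 3.25, 3.75.
f(m₁)=-2.03125, f(m₂)=-0.21875, f(m₃)=5.34375, f(m₄)=16.15625, f(m₅)=33.71875, f(m₆)=59.53125.
h·[f(m₁) + f(m₂) + f(m₃) + f(m₄) + f(m₅) + f(m₆)] = 0.5·(112.5) = 56.25.

56.25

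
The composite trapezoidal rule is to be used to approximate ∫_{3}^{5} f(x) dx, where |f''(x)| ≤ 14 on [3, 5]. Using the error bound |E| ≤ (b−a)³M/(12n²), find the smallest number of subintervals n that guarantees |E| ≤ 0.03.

18

Need 112/(12n²) ≤ 0.03.
n² ≥ 112/(12·0.03) = 311.111 ⇒ n ≥ 17.6383, so the smallest n is 18.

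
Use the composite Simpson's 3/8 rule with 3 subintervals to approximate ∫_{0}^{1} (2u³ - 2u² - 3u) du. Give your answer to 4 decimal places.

-1.6667

h = (1 − 0)/3 = 0.333333.
Nodes u₀,…,u₃ = 0, 0.333333, 0.666667, 1.
f(u) = 2u³ - 2u² - 3u: f₀=0, f₁=-1.148148, f₂=-2.296296, f₃=-3.
(3h/8)·[f₀ + 3f₁ + 3f₂ + f₃] = 0.125·(-13.333333) = -1.6667.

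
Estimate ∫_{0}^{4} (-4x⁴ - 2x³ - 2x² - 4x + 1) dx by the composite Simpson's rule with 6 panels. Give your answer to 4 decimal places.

h = (4 − 0)/6 = 0.666667.
Nodes x₀,…,x₆ = 0, 0.666667, 1.333333, 2, 2.666667, 3.333333, 4.
f(x) = -4x⁴ - 2x³ - 2x² - 4x + 1: f₀=1, f₁=-3.938272, f₂=-25.271605, f₃=-95, f₄=-264.086420, f₅=-602.456790, f₆=-1199.
(h/3)·[f₀ + 4f₁ + 2f₂ + 4f₃ + 2f₄ + 4f₅ + f₆] = 0.222222·(-4582.296296) = -1018.2881.

-1018.2881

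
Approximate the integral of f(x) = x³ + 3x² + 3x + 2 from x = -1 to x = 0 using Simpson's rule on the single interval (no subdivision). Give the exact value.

1.25

S = (b−a)/6 · [f(-1) + 4f(-0.5) + f(0)] = 0.166667·[1 + 4·1.125 + 2] = 1.25.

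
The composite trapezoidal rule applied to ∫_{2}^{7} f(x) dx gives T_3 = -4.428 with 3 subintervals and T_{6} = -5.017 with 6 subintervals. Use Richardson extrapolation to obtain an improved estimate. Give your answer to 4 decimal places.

R = (4·T_{6} − T_3) / 3 = (4·(-5.017) − (-4.428))/3 = (-15.640)/3 = -5.2133.

-5.2133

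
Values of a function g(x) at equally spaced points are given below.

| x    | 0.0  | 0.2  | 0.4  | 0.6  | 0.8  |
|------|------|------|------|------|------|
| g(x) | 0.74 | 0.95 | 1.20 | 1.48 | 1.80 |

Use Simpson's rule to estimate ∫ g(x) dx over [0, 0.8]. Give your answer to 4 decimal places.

h = 0.2, n = 4.
(h/3)·[y₀ + 4y₁ + 2y₂ + 4y₃ + y₄] = 0.066667·(14.66) = 0.9773.

0.9773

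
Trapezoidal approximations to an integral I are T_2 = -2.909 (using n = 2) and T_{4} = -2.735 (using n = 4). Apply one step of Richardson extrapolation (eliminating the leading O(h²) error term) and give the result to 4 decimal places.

R = (4·T_{4} − T_2) / 3 = (4·(-2.735) − (-2.909))/3 = (-8.031)/3 = -2.6770.

-2.6770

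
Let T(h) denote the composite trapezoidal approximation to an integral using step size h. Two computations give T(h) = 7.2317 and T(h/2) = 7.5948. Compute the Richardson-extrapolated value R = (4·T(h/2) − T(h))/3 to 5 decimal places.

R = (4·T(h/2) − T(h)) / 3 = (4·7.5948 − 7.2317)/3 = (23.1475)/3 = 7.71583.

7.71583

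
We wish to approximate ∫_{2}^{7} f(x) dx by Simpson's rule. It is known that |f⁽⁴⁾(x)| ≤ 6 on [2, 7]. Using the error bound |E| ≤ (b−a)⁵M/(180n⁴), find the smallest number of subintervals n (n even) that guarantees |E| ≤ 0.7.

Need 18750/(180n⁴) ≤ 0.7.
n⁴ ≥ 18750/(180·0.7) = 148.81 ⇒ n ≥ 3.4927, so the smallest even n is 4. (n must be even for Simpson's rule.)

4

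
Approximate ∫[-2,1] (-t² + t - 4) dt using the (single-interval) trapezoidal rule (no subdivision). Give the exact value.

-21

T = (b−a)/2 · [f(-2) + f(1)] = 1.5·[(-10) + (-4)] = -21.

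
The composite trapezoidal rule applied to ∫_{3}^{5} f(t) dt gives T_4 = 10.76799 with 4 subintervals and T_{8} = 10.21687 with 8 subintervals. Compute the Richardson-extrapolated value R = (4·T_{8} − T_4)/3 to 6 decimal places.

R = (4·T_{8} − T_4) / 3 = (4·10.21687 − 10.76799)/3 = (30.09949)/3 = 10.033163.

10.033163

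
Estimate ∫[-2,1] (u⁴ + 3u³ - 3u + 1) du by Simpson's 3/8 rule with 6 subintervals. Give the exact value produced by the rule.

2.90625

h = (1 − (-2))/6 = 0.5.
Nodes u₀,…,u₆ = -2, -1.5, -1, -0.5, 0, 0.5, 1.
f(u) = u⁴ + 3u³ - 3u + 1: f₀=-1, f₁=0.4375, f₂=2, f₃=2.1875, f₄=1, f₅=-0.0625, f₆=2.
(3h/8)·[f₀ + 3f₁ + 3f₂ + 2f₃ + 3f₄ + 3f₅ + f₆] = 0.1875·(15.5) = 2.90625.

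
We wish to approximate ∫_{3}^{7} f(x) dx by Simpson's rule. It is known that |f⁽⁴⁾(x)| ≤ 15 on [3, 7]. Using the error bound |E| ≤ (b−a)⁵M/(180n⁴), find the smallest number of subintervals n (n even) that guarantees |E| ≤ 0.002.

Need 15360/(180n⁴) ≤ 0.002.
n⁴ ≥ 15360/(180·0.002) = 42666.7 ⇒ n ≥ 14.3722, so the smallest even n is 16. (n must be even for Simpson's rule.)

16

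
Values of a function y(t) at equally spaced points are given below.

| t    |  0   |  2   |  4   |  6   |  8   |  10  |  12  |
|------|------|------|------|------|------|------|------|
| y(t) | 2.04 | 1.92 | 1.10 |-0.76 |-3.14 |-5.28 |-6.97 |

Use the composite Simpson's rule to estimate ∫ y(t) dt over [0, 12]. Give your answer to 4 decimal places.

h = 2, n = 6.
(h/3)·[y₀ + 4y₁ + 2y₂ + 4y₃ + 2y₄ + 4y₅ + y₆] = 0.666667·(-25.49) = -16.9933.

-16.9933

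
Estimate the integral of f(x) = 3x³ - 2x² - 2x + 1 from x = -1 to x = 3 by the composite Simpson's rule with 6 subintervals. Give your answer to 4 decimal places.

37.3333

h = (3 − (-1))/6 = 0.666667.
Nodes x₀,…,x₆ = -1, -0.333333, 0.333333, 1, 1.666667, 2.333333, 3.
f(x) = 3x³ - 2x² - 2x + 1: f₀=-2, f₁=1.333333, f₂=0.222222, f₃=0, f₄=6, f₅=23.555556, f₆=58.
(h/3)·[f₀ + 4f₁ + 2f₂ + 4f₃ + 2f₄ + 4f₅ + f₆] = 0.222222·(168) = 37.3333.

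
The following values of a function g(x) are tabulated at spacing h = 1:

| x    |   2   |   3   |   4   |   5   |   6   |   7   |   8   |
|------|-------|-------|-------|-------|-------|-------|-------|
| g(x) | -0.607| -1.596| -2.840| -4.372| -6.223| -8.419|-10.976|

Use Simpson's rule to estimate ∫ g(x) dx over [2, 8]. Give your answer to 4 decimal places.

-29.0857

h = 1, n = 6.
(h/3)·[y₀ + 4y₁ + 2y₂ + 4y₃ + 2y₄ + 4y₅ + y₆] = 0.333333·(-87.257) = -29.0857.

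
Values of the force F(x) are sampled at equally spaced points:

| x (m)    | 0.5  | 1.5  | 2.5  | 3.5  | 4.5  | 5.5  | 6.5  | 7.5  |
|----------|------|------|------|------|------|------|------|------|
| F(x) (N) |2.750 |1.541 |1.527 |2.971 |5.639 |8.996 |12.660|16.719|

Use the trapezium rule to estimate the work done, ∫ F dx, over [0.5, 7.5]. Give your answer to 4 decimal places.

h = 1, n = 7.
(h/2)·[y₀ + 2y₁ + 2y₂ + 2y₃ + 2y₄ + 2y₅ + 2y₆ + y₇] = 0.5·(86.137) = 43.0685.

43.0685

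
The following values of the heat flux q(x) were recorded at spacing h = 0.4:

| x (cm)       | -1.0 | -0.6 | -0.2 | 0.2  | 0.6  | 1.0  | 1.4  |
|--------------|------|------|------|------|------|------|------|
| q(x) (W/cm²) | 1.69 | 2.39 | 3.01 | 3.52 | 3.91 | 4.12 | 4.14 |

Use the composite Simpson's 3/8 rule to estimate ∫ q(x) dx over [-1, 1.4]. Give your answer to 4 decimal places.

7.9740

h = 0.4, n = 6.
(3h/8)·[y₀ + 3y₁ + 3y₂ + 2y₃ + 3y₄ + 3y₅ + y₆] = 0.15·(53.16) = 7.9740.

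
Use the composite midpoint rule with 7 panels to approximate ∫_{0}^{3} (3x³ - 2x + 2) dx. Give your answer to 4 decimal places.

57.1301

h = (3 − 0)/7 = 0.428571.
Midpoints m₁,…,m₇ = 0.214286, 0.642857, 1.071429, 1.5, 1.928571, 2.357143, 2.785714.
f(m₁)=1.600948, f(m₂)=1.511297, f(m₃)=3.547012, f(m₄)=9.125, f(m₅)=19.662172, f(m₆)=36.575437, f(m₇)=61.281706.
h·[f(m₁) + f(m₂) + f(m₃) + f(m₄) + f(m₅) + f(m₆) + f(m₇)] = 0.428571·(133.303571) = 57.1301.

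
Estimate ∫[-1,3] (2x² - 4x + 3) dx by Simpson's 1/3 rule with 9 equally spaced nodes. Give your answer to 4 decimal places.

h = (3 − (-1))/8 = 0.5.
Nodes x₀,…,x₈ = -1, -0.5, 0, 0.5, 1, 1.5, 2, 2.5, 3.
f(x) = 2x² - 4x + 3: f₀=9, f₁=5.5, f₂=3, f₃=1.5, f₄=1, f₅=1.5, f₆=3, f₇=5.5, f₈=9.
(h/3)·[f₀ + 4f₁ + 2f₂ + 4f₃ + 2f₄ + 4f₅ + 2f₆ + 4f₇ + f₈] = 0.166667·(88) = 14.6667.

14.6667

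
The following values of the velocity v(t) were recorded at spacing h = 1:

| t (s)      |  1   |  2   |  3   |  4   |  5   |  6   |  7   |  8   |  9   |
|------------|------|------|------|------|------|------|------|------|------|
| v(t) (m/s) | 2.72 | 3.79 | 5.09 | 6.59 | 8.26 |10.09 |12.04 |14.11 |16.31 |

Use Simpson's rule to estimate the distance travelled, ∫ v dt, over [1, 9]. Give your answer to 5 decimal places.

69.37667

h = 1, n = 8.
(h/3)·[y₀ + 4y₁ + 2y₂ + 4y₃ + 2y₄ + 4y₅ + 2y₆ + 4y₇ + y₈] = 0.333333·(208.13) = 69.37667.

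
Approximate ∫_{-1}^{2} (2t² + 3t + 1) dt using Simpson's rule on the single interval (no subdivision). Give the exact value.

13.5

S = (b−a)/6 · [f(-1) + 4f(0.5) + f(2)] = 0.5·[0 + 4·3 + 15] = 13.5.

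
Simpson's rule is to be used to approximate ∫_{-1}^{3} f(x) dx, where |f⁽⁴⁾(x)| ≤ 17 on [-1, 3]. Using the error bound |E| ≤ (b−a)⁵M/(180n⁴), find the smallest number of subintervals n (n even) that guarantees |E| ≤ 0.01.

10

Need 17408/(180n⁴) ≤ 0.01.
n⁴ ≥ 17408/(180·0.01) = 9671.11 ⇒ n ≥ 9.9167, so the smallest even n is 10. (n must be even for Simpson's rule.)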